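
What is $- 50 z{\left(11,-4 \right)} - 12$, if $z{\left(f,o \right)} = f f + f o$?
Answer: $-3862$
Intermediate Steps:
$z{\left(f,o \right)} = f^{2} + f o$
$- 50 z{\left(11,-4 \right)} - 12 = - 50 \cdot 11 \left(11 - 4\right) - 12 = - 50 \cdot 11 \cdot 7 - 12 = \left(-50\right) 77 - 12 = -3850 - 12 = -3862$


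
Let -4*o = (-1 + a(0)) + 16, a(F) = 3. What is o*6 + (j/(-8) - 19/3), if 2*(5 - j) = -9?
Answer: -1657/48 ≈ -34.521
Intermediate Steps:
j = 19/2 (j = 5 - ½*(-9) = 5 + 9/2 = 19/2 ≈ 9.5000)
o = -9/2 (o = -((-1 + 3) + 16)/4 = -(2 + 16)/4 = -¼*18 = -9/2 ≈ -4.5000)
o*6 + (j/(-8) - 19/3) = -9/2*6 + ((19/2)/(-8) - 19/3) = -27 + ((19/2)*(-⅛) - 19*⅓) = -27 + (-19/16 - 19/3) = -27 - 361/48 = -1657/48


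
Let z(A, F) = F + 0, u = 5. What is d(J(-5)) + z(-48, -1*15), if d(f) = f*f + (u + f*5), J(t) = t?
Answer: -10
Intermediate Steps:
d(f) = 5 + f² + 5*f (d(f) = f*f + (5 + f*5) = f² + (5 + 5*f) = 5 + f² + 5*f)
z(A, F) = F
d(J(-5)) + z(-48, -1*15) = (5 + (-5)² + 5*(-5)) - 1*15 = (5 + 25 - 25) - 15 = 5 - 15 = -10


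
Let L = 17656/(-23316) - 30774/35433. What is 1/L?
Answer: -7649591/12436404 ≈ -0.61510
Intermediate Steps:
L = -12436404/7649591 (L = 17656*(-1/23316) - 30774*1/35433 = -4414/5829 - 10258/11811 = -12436404/7649591 ≈ -1.6258)
1/L = 1/(-12436404/7649591) = -7649591/12436404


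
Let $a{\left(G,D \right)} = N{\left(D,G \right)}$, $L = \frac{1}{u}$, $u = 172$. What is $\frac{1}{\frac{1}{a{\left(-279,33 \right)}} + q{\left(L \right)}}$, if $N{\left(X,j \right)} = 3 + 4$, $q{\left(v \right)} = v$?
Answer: $\frac{1204}{179} \approx 6.7263$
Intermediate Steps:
$L = \frac{1}{172} \approx 0.005814$
$N{\left(X,j \right)} = 7$
$a{\left(G,D \right)} = 7$
$\frac{1}{\frac{1}{a{\left(-279,33 \right)}} + q{\left(L \right)}} = \frac{1}{\frac{1}{7} + \frac{1}{172}} = \frac{1}{\frac{179}{1204}} = \frac{1204}{179}$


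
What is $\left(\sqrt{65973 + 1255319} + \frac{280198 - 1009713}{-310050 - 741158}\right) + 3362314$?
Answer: $\frac{3534492104827}{1051208} + 2 \sqrt{330323} \approx 3.3635 \cdot 10^{6}$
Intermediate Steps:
$\left(\sqrt{65973 + 1255319} + \frac{280198 - 1009713}{-310050 - 741158}\right) + 3362314 = \left(\sqrt{1321292} - \frac{729515}{-1051208}\right) + 3362314 = \left(2 \sqrt{330323} - - \frac{729515}{1051208}\right) + 3362314 = \left(2 \sqrt{330323} + \frac{729515}{1051208}\right) + 3362314 = \left(\frac{729515}{1051208} + 2 \sqrt{330323}\right) + 3362314 = \frac{3534492104827}{1051208} + 2 \sqrt{330323}$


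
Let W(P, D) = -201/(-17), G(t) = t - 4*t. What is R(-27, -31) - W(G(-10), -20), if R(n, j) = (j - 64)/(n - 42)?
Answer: -12254/1173 ≈ -10.447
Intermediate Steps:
G(t) = -3*t
W(P, D) = 201/17 (W(P, D) = -201*(-1/17) = 201/17)
R(n, j) = (-64 + j)/(-42 + n)
R(-27, -31) - W(G(-10), -20) = (-64 - 31)/(-42 - 27) - 1*201/17 = -95/(-69) - 201/17 = -1/69*(-95) - 201/17 = 95/69 - 201/17 = -12254/1173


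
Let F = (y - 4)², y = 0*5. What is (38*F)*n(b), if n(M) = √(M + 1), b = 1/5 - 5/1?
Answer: 608*I*√95/5 ≈ 1185.2*I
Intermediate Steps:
y = 0
b = -24/5 (b = 1*(⅕) - 5*1 = ⅕ - 5 = -24/5 ≈ -4.8000)
n(M) = √(1 + M)
F = 16 (F = (0 - 4)² = (-4)² = 16)
(38*F)*n(b) = (38*16)*√(1 - 24/5) = 608*√(-19/5) = 608*(I*√95/5) = 608*I*√95/5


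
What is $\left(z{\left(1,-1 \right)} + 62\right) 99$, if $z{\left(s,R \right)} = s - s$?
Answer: $6138$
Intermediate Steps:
$z{\left(s,R \right)} = 0$
$\left(z{\left(1,-1 \right)} + 62\right) 99 = \left(0 + 62\right) 99 = 62 \cdot 99 = 6138$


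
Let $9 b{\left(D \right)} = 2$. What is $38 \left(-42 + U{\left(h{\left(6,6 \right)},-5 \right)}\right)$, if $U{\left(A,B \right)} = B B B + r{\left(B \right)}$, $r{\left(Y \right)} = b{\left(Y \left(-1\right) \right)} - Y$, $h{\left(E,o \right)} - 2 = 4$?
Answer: $- \frac{55328}{9} \approx -6147.6$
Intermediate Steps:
$h{\left(E,o \right)} = 6$ ($h{\left(E,o \right)} = 2 + 4 = 6$)
$b{\left(D \right)} = \frac{2}{9}$ ($b{\left(D \right)} = \frac{1}{9} \cdot 2 = \frac{2}{9}$)
$r{\left(Y \right)} = \frac{2}{9} - Y$
$U{\left(A,B \right)} = \frac{2}{9} + B^{3} - B$ ($U{\left(A,B \right)} = B B B - \left(- \frac{2}{9} + B\right) = B^{2} B - \left(- \frac{2}{9} + B\right) = B^{3} - \left(- \frac{2}{9} + B\right) = \frac{2}{9} + B^{3} - B$)
$38 \left(-42 + U{\left(h{\left(6,6 \right)},-5 \right)}\right) = 38 \left(-42 + \left(\frac{2}{9} + \left(-5\right)^{3} - -5\right)\right) = 38 \left(-42 + \left(\frac{2}{9} - 125 + 5\right)\right) = 38 \left(-42 - \frac{1078}{9}\right) = 38 \left(- \frac{1456}{9}\right) = - \frac{55328}{9}$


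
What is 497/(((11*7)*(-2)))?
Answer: -71/22 ≈ -3.2273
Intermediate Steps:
497/(((11*7)*(-2))) = 497/((77*(-2))) = 497/(-154) = 497*(-1/154) = -71/22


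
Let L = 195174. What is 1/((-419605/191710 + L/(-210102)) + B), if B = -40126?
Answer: -70664306/2835696252481 ≈ -2.4920e-5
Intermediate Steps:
1/((-419605/191710 + L/(-210102)) + B) = 1/((-419605/191710 + 195174/(-210102)) - 40126) = 1/((-419605*1/191710 + 195174*(-1/210102)) - 40126) = 1/((-83921/38342 - 32529/35017) - 40126) = 1/(-220309925/70664306 - 40126) = 1/(-2835696252481/70664306) = -70664306/2835696252481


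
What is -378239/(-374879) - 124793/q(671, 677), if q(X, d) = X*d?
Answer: 125039220766/170295158693 ≈ 0.73425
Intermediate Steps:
-378239/(-374879) - 124793/q(671, 677) = -378239/(-374879) - 124793/(671*677) = -378239*(-1/374879) - 124793/454267 = 378239/374879 - 124793*1/454267 = 378239/374879 - 124793/454267 = 125039220766/170295158693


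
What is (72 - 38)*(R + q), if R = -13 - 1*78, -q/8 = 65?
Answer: -20774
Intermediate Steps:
q = -520 (q = -8*65 = -520)
R = -91 (R = -13 - 78 = -91)
(72 - 38)*(R + q) = (72 - 38)*(-91 - 520) = 34*(-611) = -20774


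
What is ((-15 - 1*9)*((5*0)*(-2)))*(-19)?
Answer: 0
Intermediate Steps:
((-15 - 1*9)*((5*0)*(-2)))*(-19) = ((-15 - 9)*(0*(-2)))*(-19) = -24*0*(-19) = 0*(-19) = 0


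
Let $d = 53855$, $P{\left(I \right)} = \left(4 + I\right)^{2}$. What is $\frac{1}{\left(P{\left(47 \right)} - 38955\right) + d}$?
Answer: $\frac{1}{17501} \approx 5.714 \cdot 10^{-5}$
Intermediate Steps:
$\frac{1}{\left(P{\left(47 \right)} - 38955\right) + d} = \frac{1}{\left(\left(4 + 47\right)^{2} - 38955\right) + 53855} = \frac{1}{\left(51^{2} - 38955\right) + 53855} = \frac{1}{\left(2601 - 38955\right) + 53855} = \frac{1}{-36354 + 53855} = \frac{1}{17501}$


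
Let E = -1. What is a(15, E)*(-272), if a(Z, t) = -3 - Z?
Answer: 4896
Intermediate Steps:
a(15, E)*(-272) = (-3 - 1*15)*(-272) = (-3 - 15)*(-272) = -18*(-272) = 4896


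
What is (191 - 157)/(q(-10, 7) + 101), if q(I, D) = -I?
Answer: 34/111 ≈ 0.30631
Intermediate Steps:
(191 - 157)/(q(-10, 7) + 101) = (191 - 157)/(-1*(-10) + 101) = 34/(10 + 101) = 34/111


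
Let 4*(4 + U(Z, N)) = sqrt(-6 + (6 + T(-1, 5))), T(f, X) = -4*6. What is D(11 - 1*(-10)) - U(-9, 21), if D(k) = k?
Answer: 25 - I*sqrt(6)/2 ≈ 25.0 - 1.2247*I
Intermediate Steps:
T(f, X) = -24
U(Z, N) = -4 + I*sqrt(6)/2 (U(Z, N) = -4 + sqrt(-6 + (6 - 24))/4 = -4 + sqrt(-6 - 18)/4 = -4 + sqrt(-24)/4 = -4 + (2*I*sqrt(6))/4 = -4 + I*sqrt(6)/2)
D(11 - 1*(-10)) - U(-9, 21) = (11 - 1*(-10)) - (-4 + I*sqrt(6)/2) = (11 + 10) + (4 - I*sqrt(6)/2) = 21 + (4 - I*sqrt(6)/2) = 25 - I*sqrt(6)/2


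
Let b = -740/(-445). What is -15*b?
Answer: -2220/89 ≈ -24.944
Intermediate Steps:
b = 148/89 (b = -740*(-1/445) = 148/89 ≈ 1.6629)
-15*b = -15*148/89 = -2220/89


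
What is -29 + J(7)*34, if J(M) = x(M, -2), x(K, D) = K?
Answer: 209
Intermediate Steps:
J(M) = M
-29 + J(7)*34 = -29 + 7*34 = -29 + 238 = 209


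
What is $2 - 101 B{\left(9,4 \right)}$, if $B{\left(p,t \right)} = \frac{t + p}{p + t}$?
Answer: $-99$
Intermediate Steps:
$B{\left(p,t \right)} = 1$ ($B{\left(p,t \right)} = \frac{p + t}{p + t} = 1$)
$2 - 101 B{\left(9,4 \right)} = 2 - 101 = -99$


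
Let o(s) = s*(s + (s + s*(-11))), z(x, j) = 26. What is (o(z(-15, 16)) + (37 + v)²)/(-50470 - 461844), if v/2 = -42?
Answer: 3875/512314 ≈ 0.0075637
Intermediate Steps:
v = -84 (v = 2*(-42) = -84)
o(s) = -9*s² (o(s) = s*(s + (s - 11*s)) = s*(s - 10*s) = s*(-9*s) = -9*s²)
(o(z(-15, 16)) + (37 + v)²)/(-50470 - 461844) = (-9*26² + (37 - 84)²)/(-50470 - 461844) = (-9*676 + (-47)²)/(-512314) = (-6084 + 2209)*(-1/512314) = -3875*(-1/512314) = 3875/512314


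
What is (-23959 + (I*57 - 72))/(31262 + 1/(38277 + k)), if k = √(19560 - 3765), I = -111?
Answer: -278093612503508526/286374679535873729 - 273222*√195/1431873397679368645 ≈ -0.97108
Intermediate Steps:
k = 9*√195 (k = √15795 = 9*√195 ≈ 125.68)
(-23959 + (I*57 - 72))/(31262 + 1/(38277 + k)) = (-23959 + (-111*57 - 72))/(31262 + 1/(38277 + 9*√195)) = (-23959 + (-6327 - 72))/(31262 + 1/(38277 + 9*√195)) = (-23959 - 6399)/(31262 + 1/(38277 + 9*√195)) = -30358/(31262 + 1/(38277 + 9*√195))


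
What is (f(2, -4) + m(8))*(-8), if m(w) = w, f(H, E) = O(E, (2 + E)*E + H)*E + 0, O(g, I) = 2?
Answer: 0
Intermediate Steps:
f(H, E) = 2*E (f(H, E) = 2*E + 0 = 2*E)
(f(2, -4) + m(8))*(-8) = (2*(-4) + 8)*(-8) = (-8 + 8)*(-8) = 0*(-8) = 0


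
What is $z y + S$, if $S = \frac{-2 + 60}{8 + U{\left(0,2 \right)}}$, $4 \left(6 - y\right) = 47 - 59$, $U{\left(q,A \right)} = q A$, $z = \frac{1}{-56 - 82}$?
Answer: $\frac{661}{92} \approx 7.1848$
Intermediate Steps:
$z = - \frac{1}{138}$ ($z = \frac{1}{-138} = - \frac{1}{138} \approx -0.0072464$)
$U{\left(q,A \right)} = A q$
$y = 9$ ($y = 6 - \frac{47 - 59}{4} = 6 - -3 = 6 + 3 = 9$)
$S = \frac{29}{4}$ ($S = \frac{-2 + 60}{8 + 2 \cdot 0} = \frac{58}{8 + 0} = \frac{58}{8} = 58 \cdot \frac{1}{8} = \frac{29}{4} \approx 7.25$)
$z y + S = \left(- \frac{1}{138}\right) 9 + \frac{29}{4} = - \frac{3}{46} + \frac{29}{4} = \frac{661}{92}$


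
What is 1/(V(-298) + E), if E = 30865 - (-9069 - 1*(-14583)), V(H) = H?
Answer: 1/25053 ≈ 3.9915e-5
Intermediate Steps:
E = 25351 (E = 30865 - (-9069 + 14583) = 30865 - 1*5514 = 30865 - 5514 = 25351)
1/(V(-298) + E) = 1/(-298 + 25351) = 1/25053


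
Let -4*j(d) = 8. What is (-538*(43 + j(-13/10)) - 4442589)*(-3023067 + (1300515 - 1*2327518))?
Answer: 18082132875290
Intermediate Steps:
j(d) = -2 (j(d) = -1/4*8 = -2)
(-538*(43 + j(-13/10)) - 4442589)*(-3023067 + (1300515 - 1*2327518)) = (-538*(43 - 2) - 4442589)*(-3023067 + (1300515 - 1*2327518)) = (-538*41 - 4442589)*(-3023067 + (1300515 - 2327518)) = (-22058 - 4442589)*(-3023067 - 1027003) = -4464647*(-4050070) = 18082132875290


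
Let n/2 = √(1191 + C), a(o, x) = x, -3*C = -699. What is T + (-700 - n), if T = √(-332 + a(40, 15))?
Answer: -700 - 8*√89 + I*√317 ≈ -775.47 + 17.805*I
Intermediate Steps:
C = 233 (C = -⅓*(-699) = 233)
T = I*√317 (T = √(-332 + 15) = √(-317) = I*√317 ≈ 17.805*I)
n = 8*√89 (n = 2*√(1191 + 233) = 2*√1424 = 2*(4*√89) = 8*√89 ≈ 75.472)
T + (-700 - n) = I*√317 + (-700 - 8*√89) = -700 - 8*√89 + I*√317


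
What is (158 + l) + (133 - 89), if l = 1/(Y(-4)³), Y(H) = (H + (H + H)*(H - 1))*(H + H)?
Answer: 4825350143/23887872 ≈ 202.00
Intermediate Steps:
Y(H) = 2*H*(H + 2*H*(-1 + H)) (Y(H) = (H + (2*H)*(-1 + H))*(2*H) = (H + 2*H*(-1 + H))*(2*H) = 2*H*(H + 2*H*(-1 + H)))
l = -1/23887872 (l = 1/(((-4)²*(-2 + 4*(-4)))³) = 1/((16*(-2 - 16))³) = 1/((16*(-18))³) = 1/((-288)³) = 1/(-23887872) = -1/23887872 ≈ -4.1862e-8)
(158 + l) + (133 - 89) = (158 - 1/23887872) + (133 - 89) = 3774283775/23887872 + 44 = 4825350143/23887872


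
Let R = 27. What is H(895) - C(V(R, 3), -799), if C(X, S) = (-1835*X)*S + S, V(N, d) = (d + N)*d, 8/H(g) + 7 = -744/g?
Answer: -924865950619/7009 ≈ -1.3195e+8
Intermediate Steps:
H(g) = 8/(-7 - 744/g)
V(N, d) = d*(N + d) (V(N, d) = (N + d)*d = d*(N + d))
C(X, S) = S - 1835*S*X (C(X, S) = -1835*S*X + S = S - 1835*S*X)
H(895) - C(V(R, 3), -799) = -8*895/(744 + 7*895) - (-799)*(1 - 5505*(27 + 3)) = -8*895/(744 + 6265) - (-799)*(1 - 5505*30) = -8*895/7009 - (-799)*(1 - 1835*90) = -8*895*1/7009 - (-799)*(1 - 165150) = -7160/7009 - (-799)*(-165149) = -7160/7009 - 1*131954051 = -7160/7009 - 131954051 = -924865950619/7009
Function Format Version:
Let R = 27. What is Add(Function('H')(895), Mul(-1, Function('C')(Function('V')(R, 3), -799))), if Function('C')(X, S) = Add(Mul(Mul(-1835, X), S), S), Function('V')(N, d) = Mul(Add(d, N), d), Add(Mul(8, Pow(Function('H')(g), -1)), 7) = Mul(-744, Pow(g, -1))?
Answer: Rational(-924865950619, 7009) ≈ -1.3195e+8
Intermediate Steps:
Function('H')(g) = Mul(8, Pow(Add(-7, Mul(-744, Pow(g, -1))), -1))
Function('V')(N, d) = Mul(d, Add(N, d)) (Function('V')(N, d) = Mul(Add(N, d), d) = Mul(d, Add(N, d)))
Function('C')(X, S) = Add(S, Mul(-1835, S, X)) (Function('C')(X, S) = Add(Mul(-1835, S, X), S) = Add(S, Mul(-1835, S, X)))
Add(Function('H')(895), Mul(-1, Function('C')(Function('V')(R, 3), -799))) = Add(Mul(-8, 895, Pow(Add(744, Mul(7, 895)), -1)), Mul(-1, Mul(-799, Add(1, Mul(-1835, Mul(3, Add(27, 3))))))) = Add(Mul(-8, 895, Pow(Add(744, 6265), -1)), Mul(-1, Mul(-799, Add(1, Mul(-1835, Mul(3, 30)))))) = Add(Mul(-8, 895, Pow(7009, -1)), Mul(-1, Mul(-799, Add(1, Mul(-1835, 90))))) = Add(Mul(-8, 895, Rational(1, 7009)), Mul(-1, Mul(-799, Add(1, -165150)))) = Add(Rational(-7160, 7009), Mul(-1, Mul(-799, -165149))) = Add(Rational(-7160, 7009), Mul(-1, 131954051)) = Add(Rational(-7160, 7009), -131954051) = Rational(-924865950619, 7009)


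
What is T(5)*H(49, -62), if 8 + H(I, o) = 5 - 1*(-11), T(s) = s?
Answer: 40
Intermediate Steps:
H(I, o) = 8 (H(I, o) = -8 + (5 - 1*(-11)) = -8 + (5 + 11) = -8 + 16 = 8)
T(5)*H(49, -62) = 5*8 = 40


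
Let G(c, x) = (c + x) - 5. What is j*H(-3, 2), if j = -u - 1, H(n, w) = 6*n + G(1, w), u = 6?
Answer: 140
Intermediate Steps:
G(c, x) = -5 + c + x
H(n, w) = -4 + w + 6*n (H(n, w) = 6*n + (-5 + 1 + w) = 6*n + (-4 + w) = -4 + w + 6*n)
j = -7 (j = -1*6 - 1 = -6 - 1 = -7)
j*H(-3, 2) = -7*(-4 + 2 + 6*(-3)) = -7*(-4 + 2 - 18) = -7*(-20) = 140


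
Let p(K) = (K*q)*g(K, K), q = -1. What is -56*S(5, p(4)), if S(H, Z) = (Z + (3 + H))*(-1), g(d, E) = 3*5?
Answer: -2912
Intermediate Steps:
g(d, E) = 15
p(K) = -15*K (p(K) = (K*(-1))*15 = -K*15 = -15*K)
S(H, Z) = -3 - H - Z (S(H, Z) = (3 + H + Z)*(-1) = -3 - H - Z)
-56*S(5, p(4)) = -56*(-3 - 1*5 - (-15)*4) = -56*(-3 - 5 - 1*(-60)) = -56*(-3 - 5 + 60) = -56*52 = -2912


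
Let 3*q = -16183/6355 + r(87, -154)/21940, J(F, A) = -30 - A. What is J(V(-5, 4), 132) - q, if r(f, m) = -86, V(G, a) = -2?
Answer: -449378311/2788574 ≈ -161.15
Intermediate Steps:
q = -2370677/2788574 (q = (-16183/6355 - 86/21940)/3 = (-16183*1/6355 - 86*1/21940)/3 = (-16183/6355 - 43/10970)/3 = (1/3)*(-7112031/2788574) = -2370677/2788574 ≈ -0.85014)
J(V(-5, 4), 132) - q = (-30 - 1*132) - 1*(-2370677/2788574) = (-30 - 132) + 2370677/2788574 = -162 + 2370677/2788574 = -449378311/2788574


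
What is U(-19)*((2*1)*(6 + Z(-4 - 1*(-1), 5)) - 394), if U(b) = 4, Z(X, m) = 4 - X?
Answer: -1472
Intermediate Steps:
U(-19)*((2*1)*(6 + Z(-4 - 1*(-1), 5)) - 394) = 4*((2*1)*(6 + (4 - (-4 - 1*(-1)))) - 394) = 4*(2*(6 + (4 - (-4 + 1))) - 394) = 4*(2*(6 + (4 - 1*(-3))) - 394) = 4*(2*(6 + (4 + 3)) - 394) = 4*(2*(6 + 7) - 394) = 4*(2*13 - 394) = 4*(26 - 394) = 4*(-368) = -1472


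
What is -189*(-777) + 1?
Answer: 146854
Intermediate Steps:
-189*(-777) + 1 = 146853 + 1 = 146854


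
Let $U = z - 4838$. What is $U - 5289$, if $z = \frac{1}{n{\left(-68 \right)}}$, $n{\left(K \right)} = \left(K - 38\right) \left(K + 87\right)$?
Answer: $- \frac{20395779}{2014} \approx -10127.0$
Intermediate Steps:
$n{\left(K \right)} = \left(-38 + K\right) \left(87 + K\right)$
$z = - \frac{1}{2014}$ ($z = \frac{1}{-3306 + \left(-68\right)^{2} + 49 \left(-68\right)} = \frac{1}{-3306 + 4624 - 3332} = \frac{1}{-2014} = - \frac{1}{2014} \approx -0.00049652$)
$U = - \frac{9743733}{2014}$ ($U = - \frac{1}{2014} - 4838 = - \frac{9743733}{2014} \approx -4838.0$)
$U - 5289 = - \frac{9743733}{2014} - 5289 = - \frac{20395779}{2014}$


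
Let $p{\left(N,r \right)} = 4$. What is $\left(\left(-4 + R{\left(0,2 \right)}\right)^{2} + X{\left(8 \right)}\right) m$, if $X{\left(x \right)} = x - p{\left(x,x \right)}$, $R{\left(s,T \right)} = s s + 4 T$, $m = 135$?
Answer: $2700$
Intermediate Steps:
$R{\left(s,T \right)} = s^{2} + 4 T$
$X{\left(x \right)} = -4 + x$ ($X{\left(x \right)} = x - 4 = -4 + x$)
$\left(\left(-4 + R{\left(0,2 \right)}\right)^{2} + X{\left(8 \right)}\right) m = \left(\left(-4 + \left(0^{2} + 4 \cdot 2\right)\right)^{2} + \left(-4 + 8\right)\right) 135 = \left(\left(-4 + \left(0 + 8\right)\right)^{2} + 4\right) 135 = \left(\left(-4 + 8\right)^{2} + 4\right) 135 = \left(4^{2} + 4\right) 135 = \left(16 + 4\right) 135 = 20 \cdot 135 = 2700$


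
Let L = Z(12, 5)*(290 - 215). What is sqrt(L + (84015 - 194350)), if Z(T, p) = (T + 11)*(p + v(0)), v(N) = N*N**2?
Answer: I*sqrt(101710) ≈ 318.92*I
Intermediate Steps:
v(N) = N**3
Z(T, p) = p*(11 + T) (Z(T, p) = (T + 11)*(p + 0**3) = (11 + T)*(p + 0) = (11 + T)*p = p*(11 + T))
L = 8625 (L = (5*(11 + 12))*(290 - 215) = (5*23)*75 = 115*75 = 8625)
sqrt(L + (84015 - 194350)) = sqrt(8625 + (84015 - 194350)) = sqrt(8625 - 110335) = sqrt(-101710) = I*sqrt(101710)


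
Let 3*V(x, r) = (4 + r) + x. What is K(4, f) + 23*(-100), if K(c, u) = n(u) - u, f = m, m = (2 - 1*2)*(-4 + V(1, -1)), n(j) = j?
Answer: -2300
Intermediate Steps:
V(x, r) = 4/3 + r/3 + x/3 (V(x, r) = ((4 + r) + x)/3 = (4 + r + x)/3 = 4/3 + r/3 + x/3)
m = 0 (m = (2 - 1*2)*(-4 + (4/3 + (⅓)*(-1) + (⅓)*1)) = (2 - 2)*(-4 + (4/3 - ⅓ + ⅓)) = 0*(-4 + 4/3) = 0*(-8/3) = 0)
f = 0
K(c, u) = 0 (K(c, u) = u - u = 0)
K(4, f) + 23*(-100) = 0 + 23*(-100) = 0 - 2300 = -2300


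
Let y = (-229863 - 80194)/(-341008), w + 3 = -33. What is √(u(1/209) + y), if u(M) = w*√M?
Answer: √(288654742899721 - 54683705964096*√209)/17817668 ≈ 1.2574*I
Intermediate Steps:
w = -36 (w = -3 - 33 = -36)
u(M) = -36*√M
y = 310057/341008 (y = -310057*(-1/341008) = 310057/341008 ≈ 0.90924)
√(u(1/209) + y) = √(-36*√209/209 + 310057/341008) = √(310057/341008 - 36*√209/209)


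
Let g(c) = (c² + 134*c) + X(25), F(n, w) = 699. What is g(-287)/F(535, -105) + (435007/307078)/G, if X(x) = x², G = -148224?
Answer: 675704981765033/10605304766976 ≈ 63.714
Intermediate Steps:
g(c) = 625 + c² + 134*c (g(c) = (c² + 134*c) + 25² = (c² + 134*c) + 625 = 625 + c² + 134*c)
g(-287)/F(535, -105) + (435007/307078)/G = (625 + (-287)² + 134*(-287))/699 + (435007/307078)/(-148224) = (625 + 82369 - 38458)*(1/699) + (435007*(1/307078))*(-1/148224) = 44536*(1/699) + (435007/307078)*(-1/148224) = 44536/699 - 435007/45516329472 = 675704981765033/10605304766976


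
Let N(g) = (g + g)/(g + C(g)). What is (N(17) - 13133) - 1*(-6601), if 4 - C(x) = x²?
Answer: -875305/134 ≈ -6532.1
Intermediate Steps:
C(x) = 4 - x²
N(g) = 2*g/(4 + g - g²) (N(g) = (g + g)/(g + (4 - g²)) = (2*g)/(4 + g - g²) = 2*g/(4 + g - g²))
(N(17) - 13133) - 1*(-6601) = (2*17/(4 + 17 - 1*17²) - 13133) - 1*(-6601) = (2*17/(4 + 17 - 1*289) - 13133) + 6601 = (2*17/(4 + 17 - 289) - 13133) + 6601 = (2*17/(-268) - 13133) + 6601 = (2*17*(-1/268) - 13133) + 6601 = (-17/134 - 13133) + 6601 = -1759839/134 + 6601 = -875305/134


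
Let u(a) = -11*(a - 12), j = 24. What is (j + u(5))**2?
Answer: 10201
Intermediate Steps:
u(a) = 132 - 11*a (u(a) = -11*(-12 + a) = 132 - 11*a)
(j + u(5))**2 = (24 + (132 - 11*5))**2 = (24 + (132 - 55))**2 = (24 + 77)**2 = 101**2 = 10201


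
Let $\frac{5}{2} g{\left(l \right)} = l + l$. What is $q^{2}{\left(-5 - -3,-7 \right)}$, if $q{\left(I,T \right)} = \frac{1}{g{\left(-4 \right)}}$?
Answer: $\frac{25}{256} \approx 0.097656$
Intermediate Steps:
$g{\left(l \right)} = \frac{4 l}{5}$ ($g{\left(l \right)} = \frac{2 \left(l + l\right)}{5} = \frac{2 \cdot 2 l}{5} = \frac{4 l}{5}$)
$q{\left(I,T \right)} = - \frac{5}{16}$ ($q{\left(I,T \right)} = \frac{1}{\frac{4}{5} \left(-4\right)} = \frac{1}{- \frac{16}{5}} = - \frac{5}{16}$)
$q^{2}{\left(-5 - -3,-7 \right)} = \left(- \frac{5}{16}\right)^{2} = \frac{25}{256}$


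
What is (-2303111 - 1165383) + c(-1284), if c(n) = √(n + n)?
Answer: -3468494 + 2*I*√642 ≈ -3.4685e+6 + 50.675*I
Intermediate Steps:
c(n) = √2*√n (c(n) = √(2*n) = √2*√n)
(-2303111 - 1165383) + c(-1284) = (-2303111 - 1165383) + √2*√(-1284) = -3468494 + √2*(2*I*√321) = -3468494 + 2*I*√642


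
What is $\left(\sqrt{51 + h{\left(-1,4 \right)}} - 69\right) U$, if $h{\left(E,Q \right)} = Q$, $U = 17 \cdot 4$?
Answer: $-4692 + 68 \sqrt{55} \approx -4187.7$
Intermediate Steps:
$U = 68$
$\left(\sqrt{51 + h{\left(-1,4 \right)}} - 69\right) U = \left(\sqrt{51 + 4} - 69\right) 68 = \left(\sqrt{55} - 69\right) 68 = \left(-69 + \sqrt{55}\right) 68 = -4692 + 68 \sqrt{55}$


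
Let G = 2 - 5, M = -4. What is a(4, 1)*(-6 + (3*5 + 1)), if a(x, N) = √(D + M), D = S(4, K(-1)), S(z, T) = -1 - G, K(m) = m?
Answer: 10*I*√2 ≈ 14.142*I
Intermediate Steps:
G = -3
S(z, T) = 2 (S(z, T) = -1 - 1*(-3) = -1 + 3 = 2)
D = 2
a(x, N) = I*√2 (a(x, N) = √(2 - 4) = √(-2) = I*√2)
a(4, 1)*(-6 + (3*5 + 1)) = (I*√2)*(-6 + (3*5 + 1)) = (I*√2)*(-6 + (15 + 1)) = (I*√2)*(-6 + 16) = (I*√2)*10 = 10*I*√2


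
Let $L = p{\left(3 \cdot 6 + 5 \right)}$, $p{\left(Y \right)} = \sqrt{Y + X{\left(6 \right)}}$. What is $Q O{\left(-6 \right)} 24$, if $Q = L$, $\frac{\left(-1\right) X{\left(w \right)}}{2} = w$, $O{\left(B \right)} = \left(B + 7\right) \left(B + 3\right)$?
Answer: $- 72 \sqrt{11} \approx -238.8$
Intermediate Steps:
$O{\left(B \right)} = \left(3 + B\right) \left(7 + B\right)$ ($O{\left(B \right)} = \left(7 + B\right) \left(3 + B\right) = \left(3 + B\right) \left(7 + B\right)$)
$X{\left(w \right)} = - 2 w$
$p{\left(Y \right)} = \sqrt{-12 + Y}$ ($p{\left(Y \right)} = \sqrt{Y - 12} = \sqrt{-12 + Y}$)
$L = \sqrt{11}$ ($L = \sqrt{-12 + \left(3 \cdot 6 + 5\right)} = \sqrt{-12 + \left(18 + 5\right)} = \sqrt{-12 + 23} = \sqrt{11} \approx 3.3166$)
$Q = \sqrt{11} \approx 3.3166$
$Q O{\left(-6 \right)} 24 = \sqrt{11} \left(21 + \left(-6\right)^{2} + 10 \left(-6\right)\right) 24 = \sqrt{11} \left(21 + 36 - 60\right) 24 = \sqrt{11} \left(-3\right) 24 = - 3 \sqrt{11} \cdot 24 = - 72 \sqrt{11}$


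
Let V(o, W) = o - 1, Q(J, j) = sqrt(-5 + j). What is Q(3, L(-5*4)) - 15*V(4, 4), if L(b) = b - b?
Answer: -45 + I*sqrt(5) ≈ -45.0 + 2.2361*I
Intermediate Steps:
L(b) = 0
V(o, W) = -1 + o
Q(3, L(-5*4)) - 15*V(4, 4) = sqrt(-5 + 0) - 15*(-1 + 4) = sqrt(-5) - 15*3 = I*sqrt(5) - 45 = -45 + I*sqrt(5)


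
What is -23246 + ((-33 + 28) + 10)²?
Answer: -23221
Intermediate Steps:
-23246 + ((-33 + 28) + 10)² = -23246 + (-5 + 10)² = -23246 + 5² = -23246 + 25 = -23221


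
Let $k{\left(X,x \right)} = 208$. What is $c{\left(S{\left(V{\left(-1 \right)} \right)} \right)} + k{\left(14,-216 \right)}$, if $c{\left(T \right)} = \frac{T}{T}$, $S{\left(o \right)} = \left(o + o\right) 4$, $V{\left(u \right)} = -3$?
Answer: $209$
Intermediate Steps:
$S{\left(o \right)} = 8 o$ ($S{\left(o \right)} = 2 o 4 = 8 o$)
$c{\left(T \right)} = 1$
$c{\left(S{\left(V{\left(-1 \right)} \right)} \right)} + k{\left(14,-216 \right)} = 1 + 208 = 209$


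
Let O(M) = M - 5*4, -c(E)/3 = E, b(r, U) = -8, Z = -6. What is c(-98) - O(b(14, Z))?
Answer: 322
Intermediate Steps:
c(E) = -3*E
O(M) = -20 + M (O(M) = M - 20 = -20 + M)
c(-98) - O(b(14, Z)) = -3*(-98) - (-20 - 8) = 294 - 1*(-28) = 294 + 28 = 322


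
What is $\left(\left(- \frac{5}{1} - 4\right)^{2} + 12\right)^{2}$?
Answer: $8649$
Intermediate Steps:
$\left(\left(- \frac{5}{1} - 4\right)^{2} + 12\right)^{2} = \left(\left(\left(-5\right) 1 - 4\right)^{2} + 12\right)^{2} = \left(\left(-5 - 4\right)^{2} + 12\right)^{2} = \left(\left(-9\right)^{2} + 12\right)^{2} = \left(81 + 12\right)^{2} = 93^{2} = 8649$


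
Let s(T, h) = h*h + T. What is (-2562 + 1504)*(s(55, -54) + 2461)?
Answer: -5747056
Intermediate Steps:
s(T, h) = T + h**2 (s(T, h) = h**2 + T = T + h**2)
(-2562 + 1504)*(s(55, -54) + 2461) = (-2562 + 1504)*((55 + (-54)**2) + 2461) = -1058*((55 + 2916) + 2461) = -1058*(2971 + 2461) = -1058*5432 = -5747056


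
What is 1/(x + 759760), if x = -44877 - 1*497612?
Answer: 1/217271 ≈ 4.6025e-6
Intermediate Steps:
x = -542489 (x = -44877 - 497612 = -542489)
1/(x + 759760) = 1/(-542489 + 759760) = 1/217271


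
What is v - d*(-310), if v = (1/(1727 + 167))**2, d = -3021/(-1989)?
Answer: 1119827462783/2378337468 ≈ 470.84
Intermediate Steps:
d = 1007/663 (d = -3021*(-1/1989) = 1007/663 ≈ 1.5189)
v = 1/3587236 (v = (1/1894)**2 = 1/3587236 ≈ 2.7877e-7)
v - d*(-310) = 1/3587236 - 1007*(-310)/663 = 1/3587236 - 1*(-312170/663) = 1/3587236 + 312170/663 = 1119827462783/2378337468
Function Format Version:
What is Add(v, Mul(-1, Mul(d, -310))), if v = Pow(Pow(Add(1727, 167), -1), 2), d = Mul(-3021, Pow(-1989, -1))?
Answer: Rational(1119827462783, 2378337468) ≈ 470.84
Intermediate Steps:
d = Rational(1007, 663) (d = Mul(-3021, Rational(-1, 1989)) = Rational(1007, 663) ≈ 1.5189)
v = Rational(1, 3587236) (v = Pow(Pow(1894, -1), 2) = Pow(Rational(1, 1894), 2) = Rational(1, 3587236) ≈ 2.7877e-7)
Add(v, Mul(-1, Mul(d, -310))) = Add(Rational(1, 3587236), Mul(-1, Mul(Rational(1007, 663), -310))) = Add(Rational(1, 3587236), Mul(-1, Rational(-312170, 663))) = Add(Rational(1, 3587236), Rational(312170, 663)) = Rational(1119827462783, 2378337468)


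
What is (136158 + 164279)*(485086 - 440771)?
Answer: 13313865655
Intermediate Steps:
(136158 + 164279)*(485086 - 440771) = 300437*44315 = 13313865655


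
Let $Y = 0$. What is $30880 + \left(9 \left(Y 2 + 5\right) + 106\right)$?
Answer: $31031$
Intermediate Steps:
$30880 + \left(9 \left(Y 2 + 5\right) + 106\right) = 30880 + \left(9 \left(0 \cdot 2 + 5\right) + 106\right) = 30880 + \left(9 \left(0 + 5\right) + 106\right) = 30880 + \left(9 \cdot 5 + 106\right) = 30880 + \left(45 + 106\right) = 30880 + 151 = 31031$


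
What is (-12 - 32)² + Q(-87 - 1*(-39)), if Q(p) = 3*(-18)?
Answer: 1882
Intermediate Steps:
Q(p) = -54
(-12 - 32)² + Q(-87 - 1*(-39)) = (-12 - 32)² - 54 = (-44)² - 54 = 1936 - 54 = 1882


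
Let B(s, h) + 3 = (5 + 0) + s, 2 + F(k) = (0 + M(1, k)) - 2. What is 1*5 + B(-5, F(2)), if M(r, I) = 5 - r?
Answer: 2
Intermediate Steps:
F(k) = 0 (F(k) = -2 + ((0 + (5 - 1*1)) - 2) = -2 + ((0 + (5 - 1)) - 2) = -2 + ((0 + 4) - 2) = -2 + (4 - 2) = -2 + 2 = 0)
B(s, h) = 2 + s (B(s, h) = -3 + ((5 + 0) + s) = -3 + (5 + s) = 2 + s)
1*5 + B(-5, F(2)) = 1*5 + (2 - 5) = 5 - 3 = 2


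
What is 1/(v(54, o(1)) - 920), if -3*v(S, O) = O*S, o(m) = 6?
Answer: -1/1028 ≈ -0.00097276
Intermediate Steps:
v(S, O) = -O*S/3
1/(v(54, o(1)) - 920) = 1/(-⅓*6*54 - 920) = 1/(-108 - 920) = 1/(-1028) = -1/1028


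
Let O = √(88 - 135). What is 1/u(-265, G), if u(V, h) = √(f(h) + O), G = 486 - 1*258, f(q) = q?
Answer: (228 + I*√47)^(-½) ≈ 0.066204 - 0.0009951*I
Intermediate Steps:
G = 228 (G = 486 - 258 = 228)
O = I*√47 (O = √(-47) = I*√47 ≈ 6.8557*I)
u(V, h) = √(h + I*√47)
1/u(-265, G) = 1/(√(228 + I*√47)) = (228 + I*√47)^(-½)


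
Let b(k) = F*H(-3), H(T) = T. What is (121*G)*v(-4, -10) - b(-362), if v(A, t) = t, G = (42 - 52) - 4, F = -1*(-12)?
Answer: 16976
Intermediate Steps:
F = 12
G = -14 (G = -10 - 4 = -14)
b(k) = -36 (b(k) = 12*(-3) = -36)
(121*G)*v(-4, -10) - b(-362) = (121*(-14))*(-10) - 1*(-36) = -1694*(-10) + 36 = 16940 + 36 = 16976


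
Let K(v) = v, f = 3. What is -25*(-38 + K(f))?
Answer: 875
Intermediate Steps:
-25*(-38 + K(f)) = -25*(-38 + 3) = -25*(-35) = 875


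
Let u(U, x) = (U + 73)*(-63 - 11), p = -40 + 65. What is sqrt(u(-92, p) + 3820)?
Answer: sqrt(5226) ≈ 72.291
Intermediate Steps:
p = 25
u(U, x) = -5402 - 74*U (u(U, x) = (73 + U)*(-74) = -5402 - 74*U)
sqrt(u(-92, p) + 3820) = sqrt((-5402 - 74*(-92)) + 3820) = sqrt((-5402 + 6808) + 3820) = sqrt(1406 + 3820) = sqrt(5226)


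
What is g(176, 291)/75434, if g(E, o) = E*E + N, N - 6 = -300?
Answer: 15341/37717 ≈ 0.40674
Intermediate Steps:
N = -294 (N = 6 - 300 = -294)
g(E, o) = -294 + E**2 (g(E, o) = E*E - 294 = E**2 - 294 = -294 + E**2)
g(176, 291)/75434 = (-294 + 176**2)/75434 = (-294 + 30976)*(1/75434) = 30682*(1/75434) = 15341/37717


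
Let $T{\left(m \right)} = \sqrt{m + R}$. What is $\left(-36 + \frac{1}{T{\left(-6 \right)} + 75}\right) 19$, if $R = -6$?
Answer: $\frac{19 \left(- 72 \sqrt{3} + 2699 i\right)}{- 75 i + 2 \sqrt{3}} \approx -683.75 - 0.011676 i$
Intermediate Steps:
$T{\left(m \right)} = \sqrt{-6 + m}$ ($T{\left(m \right)} = \sqrt{m - 6} = \sqrt{-6 + m}$)
$\left(-36 + \frac{1}{T{\left(-6 \right)} + 75}\right) 19 = \left(-36 + \frac{1}{\sqrt{-6 - 6} + 75}\right) 19 = \left(-36 + \frac{1}{\sqrt{-12} + 75}\right) 19 = \left(-36 + \frac{1}{2 i \sqrt{3} + 75}\right) 19 = \left(-36 + \frac{1}{75 + 2 i \sqrt{3}}\right) 19 = -684 + \frac{19}{75 + 2 i \sqrt{3}}$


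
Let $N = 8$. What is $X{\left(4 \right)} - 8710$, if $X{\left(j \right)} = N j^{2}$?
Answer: $-8582$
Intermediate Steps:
$X{\left(j \right)} = 8 j^{2}$
$X{\left(4 \right)} - 8710 = 8 \cdot 4^{2} - 8710 = 8 \cdot 16 - 8710 = 128 - 8710 = -8582$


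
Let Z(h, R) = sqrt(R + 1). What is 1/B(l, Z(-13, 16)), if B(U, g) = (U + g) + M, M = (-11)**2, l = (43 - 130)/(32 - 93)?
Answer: 455548/55707767 - 3721*sqrt(17)/55707767 ≈ 0.0079021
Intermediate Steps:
l = 87/61 (l = -87/(-61) = -87*(-1/61) = 87/61 ≈ 1.4262)
M = 121
Z(h, R) = sqrt(1 + R)
B(U, g) = 121 + U + g (B(U, g) = (U + g) + 121 = 121 + U + g)
1/B(l, Z(-13, 16)) = 1/(121 + 87/61 + sqrt(1 + 16)) = 1/(121 + 87/61 + sqrt(17)) = 1/(7468/61 + sqrt(17))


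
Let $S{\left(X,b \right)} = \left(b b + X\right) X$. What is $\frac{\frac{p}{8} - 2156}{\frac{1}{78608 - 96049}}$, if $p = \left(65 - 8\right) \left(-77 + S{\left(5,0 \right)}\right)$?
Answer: $\frac{88129373}{2} \approx 4.4065 \cdot 10^{7}$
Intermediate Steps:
$S{\left(X,b \right)} = X \left(X + b^{2}\right)$ ($S{\left(X,b \right)} = \left(b^{2} + X\right) X = \left(X + b^{2}\right) X = X \left(X + b^{2}\right)$)
$p = -2964$ ($p = \left(65 - 8\right) \left(-77 + 5 \left(5 + 0^{2}\right)\right) = 57 \left(-77 + 5 \left(5 + 0\right)\right) = 57 \left(-77 + 5 \cdot 5\right) = 57 \left(-77 + 25\right) = 57 \left(-52\right) = -2964$)
$\frac{\frac{p}{8} - 2156}{\frac{1}{78608 - 96049}} = \frac{- \frac{2964}{8} - 2156}{\frac{1}{78608 - 96049}} = \frac{\left(-2964\right) \frac{1}{8} - 2156}{\frac{1}{-17441}} = \frac{- \frac{741}{2} - 2156}{- \frac{1}{17441}} = \left(- \frac{5053}{2}\right) \left(-17441\right) = \frac{88129373}{2}$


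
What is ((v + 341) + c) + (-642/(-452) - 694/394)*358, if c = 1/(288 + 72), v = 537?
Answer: 6057757741/8013960 ≈ 755.90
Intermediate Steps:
c = 1/360 ≈ 0.0027778
((v + 341) + c) + (-642/(-452) - 694/394)*358 = ((537 + 341) + 1/360) + (-642/(-452) - 694/394)*358 = (878 + 1/360) + (-642*(-1/452) - 694*1/394)*358 = 316081/360 + (321/226 - 347/197)*358 = 316081/360 - 15185/44522*358 = 316081/360 - 2718115/22261 = 6057757741/8013960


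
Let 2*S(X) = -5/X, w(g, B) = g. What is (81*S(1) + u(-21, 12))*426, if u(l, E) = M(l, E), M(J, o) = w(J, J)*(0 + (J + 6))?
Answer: 47925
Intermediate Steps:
S(X) = -5/(2*X) (S(X) = (-5/X)/2 = -5/(2*X))
M(J, o) = J*(6 + J) (M(J, o) = J*(0 + (J + 6)) = J*(0 + (6 + J)) = J*(6 + J))
u(l, E) = l*(6 + l)
(81*S(1) + u(-21, 12))*426 = (81*(-5/2/1) - 21*(6 - 21))*426 = (81*(-5/2*1) - 21*(-15))*426 = (81*(-5/2) + 315)*426 = (-405/2 + 315)*426 = (225/2)*426 = 47925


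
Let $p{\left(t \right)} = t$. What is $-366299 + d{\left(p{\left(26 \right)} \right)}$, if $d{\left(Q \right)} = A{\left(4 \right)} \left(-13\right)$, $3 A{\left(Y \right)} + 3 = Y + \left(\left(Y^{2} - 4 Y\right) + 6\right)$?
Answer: $- \frac{1098988}{3} \approx -3.6633 \cdot 10^{5}$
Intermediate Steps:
$A{\left(Y \right)} = 1 - Y + \frac{Y^{2}}{3}$ ($A{\left(Y \right)} = -1 + \frac{Y + \left(\left(Y^{2} - 4 Y\right) + 6\right)}{3} = -1 + \frac{Y + \left(6 + Y^{2} - 4 Y\right)}{3} = -1 + \frac{6 + Y^{2} - 3 Y}{3} = -1 + \left(2 - Y + \frac{Y^{2}}{3}\right) = 1 - Y + \frac{Y^{2}}{3}$)
$d{\left(Q \right)} = - \frac{91}{3}$ ($d{\left(Q \right)} = \left(1 - 4 + \frac{4^{2}}{3}\right) \left(-13\right) = \left(1 - 4 + \frac{1}{3} \cdot 16\right) \left(-13\right) = \left(1 - 4 + \frac{16}{3}\right) \left(-13\right) = \frac{7}{3} \left(-13\right) = - \frac{91}{3}$)
$-366299 + d{\left(p{\left(26 \right)} \right)} = -366299 - \frac{91}{3} = - \frac{1098988}{3}$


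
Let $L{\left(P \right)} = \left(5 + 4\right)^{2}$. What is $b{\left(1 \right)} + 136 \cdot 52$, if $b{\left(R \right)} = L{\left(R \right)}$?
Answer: $7153$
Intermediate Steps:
$L{\left(P \right)} = 81$ ($L{\left(P \right)} = 9^{2} = 81$)
$b{\left(R \right)} = 81$
$b{\left(1 \right)} + 136 \cdot 52 = 81 + 136 \cdot 52 = 81 + 7072 = 7153$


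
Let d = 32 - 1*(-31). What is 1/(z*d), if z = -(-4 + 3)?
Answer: 1/63 ≈ 0.015873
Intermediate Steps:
d = 63 (d = 32 + 31 = 63)
z = 1 (z = -1*(-1) = 1)
1/(z*d) = 1/(1*63) = 1/63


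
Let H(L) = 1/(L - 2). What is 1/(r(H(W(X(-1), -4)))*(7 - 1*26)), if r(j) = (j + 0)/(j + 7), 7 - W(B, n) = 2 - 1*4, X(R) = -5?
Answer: -50/19 ≈ -2.6316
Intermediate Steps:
W(B, n) = 9 (W(B, n) = 7 - (2 - 1*4) = 7 - (2 - 4) = 7 - 1*(-2) = 7 + 2 = 9)
H(L) = 1/(-2 + L)
r(j) = j/(7 + j)
1/(r(H(W(X(-1), -4)))*(7 - 1*26)) = 1/((1/((-2 + 9)*(7 + 1/(-2 + 9))))*(7 - 1*26)) = 1/((1/(7*(7 + 1/7)))*(7 - 26)) = 1/((1/(7*(7 + ⅐)))*(-19)) = 1/((1/(7*(50/7)))*(-19)) = 1/(((⅐)*(7/50))*(-19)) = 1/((1/50)*(-19)) = 1/(-19/50) = -50/19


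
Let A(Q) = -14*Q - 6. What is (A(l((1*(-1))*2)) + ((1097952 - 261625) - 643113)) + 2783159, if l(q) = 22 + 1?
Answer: 2976045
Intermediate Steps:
l(q) = 23
A(Q) = -6 - 14*Q
(A(l((1*(-1))*2)) + ((1097952 - 261625) - 643113)) + 2783159 = ((-6 - 14*23) + ((1097952 - 261625) - 643113)) + 2783159 = ((-6 - 322) + (836327 - 643113)) + 2783159 = (-328 + 193214) + 2783159 = 192886 + 2783159 = 2976045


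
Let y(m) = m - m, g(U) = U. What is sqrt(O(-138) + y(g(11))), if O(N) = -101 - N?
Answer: sqrt(37) ≈ 6.0828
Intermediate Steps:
y(m) = 0
sqrt(O(-138) + y(g(11))) = sqrt((-101 - 1*(-138)) + 0) = sqrt((-101 + 138) + 0) = sqrt(37 + 0) = sqrt(37)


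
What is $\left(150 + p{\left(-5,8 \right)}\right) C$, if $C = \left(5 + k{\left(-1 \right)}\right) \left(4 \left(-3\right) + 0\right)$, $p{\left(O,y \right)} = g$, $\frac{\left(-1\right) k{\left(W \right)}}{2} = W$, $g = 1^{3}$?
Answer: $-12684$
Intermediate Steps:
$g = 1$
$k{\left(W \right)} = - 2 W$
$p{\left(O,y \right)} = 1$
$C = -84$ ($C = \left(5 - -2\right) \left(4 \left(-3\right) + 0\right) = \left(5 + 2\right) \left(-12 + 0\right) = 7 \left(-12\right) = -84$)
$\left(150 + p{\left(-5,8 \right)}\right) C = \left(150 + 1\right) \left(-84\right) = 151 \left(-84\right) = -12684$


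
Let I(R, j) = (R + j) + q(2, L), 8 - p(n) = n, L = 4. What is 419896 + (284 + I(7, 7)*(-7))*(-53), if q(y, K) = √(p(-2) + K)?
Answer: 410038 + 371*√14 ≈ 4.1143e+5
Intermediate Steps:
p(n) = 8 - n
q(y, K) = √(10 + K) (q(y, K) = √((8 - 1*(-2)) + K) = √((8 + 2) + K) = √(10 + K))
I(R, j) = R + j + √14 (I(R, j) = (R + j) + √(10 + 4) = (R + j) + √14 = R + j + √14)
419896 + (284 + I(7, 7)*(-7))*(-53) = 419896 + (284 + (7 + 7 + √14)*(-7))*(-53) = 419896 + (284 + (14 + √14)*(-7))*(-53) = 419896 + (284 + (-98 - 7*√14))*(-53) = 419896 + (186 - 7*√14)*(-53) = 419896 + (-9858 + 371*√14) = 410038 + 371*√14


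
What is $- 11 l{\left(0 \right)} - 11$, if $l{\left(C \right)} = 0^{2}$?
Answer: $-11$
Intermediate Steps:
$l{\left(C \right)} = 0$
$- 11 l{\left(0 \right)} - 11 = \left(-11\right) 0 - 11 = 0 - 11 = -11$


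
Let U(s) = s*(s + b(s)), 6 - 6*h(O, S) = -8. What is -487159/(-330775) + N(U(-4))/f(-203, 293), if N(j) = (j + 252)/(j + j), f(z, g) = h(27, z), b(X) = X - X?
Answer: 93766679/18523400 ≈ 5.0621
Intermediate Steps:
b(X) = 0
h(O, S) = 7/3 (h(O, S) = 1 - ⅙*(-8) = 1 + 4/3 = 7/3)
f(z, g) = 7/3
U(s) = s² (U(s) = s*(s + 0) = s*s = s²)
N(j) = (252 + j)/(2*j) (N(j) = (252 + j)/((2*j)) = (252 + j)*(1/(2*j)) = (252 + j)/(2*j))
-487159/(-330775) + N(U(-4))/f(-203, 293) = -487159/(-330775) + ((252 + (-4)²)/(2*((-4)²)))/(7/3) = -487159*(-1/330775) + ((½)*(252 + 16)/16)*(3/7) = 487159/330775 + ((½)*(1/16)*268)*(3/7) = 487159/330775 + (67/8)*(3/7) = 487159/330775 + 201/56 = 93766679/18523400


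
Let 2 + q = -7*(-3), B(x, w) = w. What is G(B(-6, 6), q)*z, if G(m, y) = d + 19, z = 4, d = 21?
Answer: 160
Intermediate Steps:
q = 19 (q = -2 - 7*(-3) = -2 + 21 = 19)
G(m, y) = 40 (G(m, y) = 21 + 19 = 40)
G(B(-6, 6), q)*z = 40*4 = 160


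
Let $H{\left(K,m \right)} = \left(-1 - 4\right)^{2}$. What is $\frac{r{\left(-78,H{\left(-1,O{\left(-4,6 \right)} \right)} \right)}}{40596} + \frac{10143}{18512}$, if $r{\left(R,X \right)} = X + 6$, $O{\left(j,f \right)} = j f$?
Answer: $\frac{103084775}{187878288} \approx 0.54868$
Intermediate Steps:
$O{\left(j,f \right)} = f j$
$H{\left(K,m \right)} = 25$ ($H{\left(K,m \right)} = \left(-5\right)^{2} = 25$)
$r{\left(R,X \right)} = 6 + X$
$\frac{r{\left(-78,H{\left(-1,O{\left(-4,6 \right)} \right)} \right)}}{40596} + \frac{10143}{18512} = \frac{6 + 25}{40596} + \frac{10143}{18512} = 31 \cdot \frac{1}{40596} + 10143 \cdot \frac{1}{18512} = \frac{31}{40596} + \frac{10143}{18512} = \frac{103084775}{187878288}$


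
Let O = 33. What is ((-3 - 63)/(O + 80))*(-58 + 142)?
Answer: -5544/113 ≈ -49.062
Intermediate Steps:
((-3 - 63)/(O + 80))*(-58 + 142) = ((-3 - 63)/(33 + 80))*(-58 + 142) = -66/113*84 = -5544/113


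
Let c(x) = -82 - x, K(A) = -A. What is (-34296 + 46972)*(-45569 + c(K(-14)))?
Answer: -578849540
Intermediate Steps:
(-34296 + 46972)*(-45569 + c(K(-14))) = (-34296 + 46972)*(-45569 + (-82 - (-1)*(-14))) = 12676*(-45569 + (-82 - 1*14)) = 12676*(-45569 + (-82 - 14)) = 12676*(-45569 - 96) = 12676*(-45665) = -578849540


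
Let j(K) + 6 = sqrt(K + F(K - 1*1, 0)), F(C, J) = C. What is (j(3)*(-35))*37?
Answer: 7770 - 1295*sqrt(5) ≈ 4874.3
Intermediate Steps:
j(K) = -6 + sqrt(-1 + 2*K) (j(K) = -6 + sqrt(K + (K - 1*1)) = -6 + sqrt(K + (K - 1)) = -6 + sqrt(K + (-1 + K)) = -6 + sqrt(-1 + 2*K))
(j(3)*(-35))*37 = ((-6 + sqrt(-1 + 2*3))*(-35))*37 = ((-6 + sqrt(-1 + 6))*(-35))*37 = ((-6 + sqrt(5))*(-35))*37 = (210 - 35*sqrt(5))*37 = 7770 - 1295*sqrt(5)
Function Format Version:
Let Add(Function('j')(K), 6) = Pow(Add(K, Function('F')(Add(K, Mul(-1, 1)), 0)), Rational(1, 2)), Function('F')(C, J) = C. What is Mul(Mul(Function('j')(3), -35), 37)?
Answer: Add(7770, Mul(-1295, Pow(5, Rational(1, 2)))) ≈ 4874.3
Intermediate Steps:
Function('j')(K) = Add(-6, Pow(Add(-1, Mul(2, K)), Rational(1, 2))) (Function('j')(K) = Add(-6, Pow(Add(K, Add(K, Mul(-1, 1))), Rational(1, 2))) = Add(-6, Pow(Add(K, Add(K, -1)), Rational(1, 2))) = Add(-6, Pow(Add(K, Add(-1, K)), Rational(1, 2))) = Add(-6, Pow(Add(-1, Mul(2, K)), Rational(1, 2))))
Mul(Mul(Function('j')(3), -35), 37) = Mul(Mul(Add(-6, Pow(Add(-1, Mul(2, 3)), Rational(1, 2))), -35), 37) = Mul(Mul(Add(-6, Pow(Add(-1, 6), Rational(1, 2))), -35), 37) = Mul(Mul(Add(-6, Pow(5, Rational(1, 2))), -35), 37) = Mul(Add(210, Mul(-35, Pow(5, Rational(1, 2)))), 37) = Add(7770, Mul(-1295, Pow(5, Rational(1, 2))))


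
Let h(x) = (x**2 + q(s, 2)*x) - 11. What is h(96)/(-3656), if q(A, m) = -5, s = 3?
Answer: -8725/3656 ≈ -2.3865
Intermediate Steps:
h(x) = -11 + x**2 - 5*x (h(x) = (x**2 - 5*x) - 11 = -11 + x**2 - 5*x)
h(96)/(-3656) = (-11 + 96**2 - 5*96)/(-3656) = (-11 + 9216 - 480)*(-1/3656) = 8725*(-1/3656) = -8725/3656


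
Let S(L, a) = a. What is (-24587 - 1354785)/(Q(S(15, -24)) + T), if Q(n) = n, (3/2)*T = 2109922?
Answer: -1034529/1054943 ≈ -0.98065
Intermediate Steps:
T = 4219844/3 (T = (⅔)*2109922 = 4219844/3 ≈ 1.4066e+6)
(-24587 - 1354785)/(Q(S(15, -24)) + T) = (-24587 - 1354785)/(-24 + 4219844/3) = -1379372/4219772/3 = -1379372*3/4219772 = -1034529/1054943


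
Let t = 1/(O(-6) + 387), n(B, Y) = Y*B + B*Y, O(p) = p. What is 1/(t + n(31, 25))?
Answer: 381/590551 ≈ 0.00064516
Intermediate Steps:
n(B, Y) = 2*B*Y (n(B, Y) = B*Y + B*Y = 2*B*Y)
t = 1/381 (t = 1/(-6 + 387) = 1/381 ≈ 0.0026247)
1/(t + n(31, 25)) = 1/(1/381 + 2*31*25) = 1/(1/381 + 1550) = 1/(590551/381) = 381/590551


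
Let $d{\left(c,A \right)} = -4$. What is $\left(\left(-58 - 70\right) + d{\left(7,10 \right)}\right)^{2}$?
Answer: $17424$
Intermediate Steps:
$\left(\left(-58 - 70\right) + d{\left(7,10 \right)}\right)^{2} = \left(\left(-58 - 70\right) - 4\right)^{2} = \left(-128 - 4\right)^{2} = \left(-132\right)^{2} = 17424$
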